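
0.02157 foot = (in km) 6.575e-06. Check: 1 foot = 0.3048 m, so 0.02157 foot = 0.02157 * 0.3048 = 0.006574536 m. 1 km = 1000 m, so 0.006574536 m = 0.006574536 / 1000 = 6.574536e-06 km ≈ 6.575e-06 km (4 s.f.).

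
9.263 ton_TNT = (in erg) 1 ton_TNT = 4.184e+09 J, so 9.263 ton_TNT = 9.263 * 4.184e+09 = 3.8756392e+10 J. 1 erg = 1e-07 J, so 3.8756392e+10 J = 3.8756392e+10 / 1e-07 = 3.8756392e+17 erg ≈ 3.876e+17 erg (4 s.f.). Final answer: 3.876e+17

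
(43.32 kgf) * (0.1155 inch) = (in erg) 1 kgf = 9.80665 N, so 43.32 kgf = 43.32 * 9.80665 = 424.82408 N. 1 inch = 0.0254 m, so 0.1155 inch = 0.1155 * 0.0254 = 0.0029337 m. Combine: 424.82408 N * 0.0029337 m = 1.2463064 J. 1 erg = 1e-07 J, so 1.2463064 J = 1.2463064 / 1e-07 = 12463064 erg ≈ 1.246e+07 erg (4 s.f.). Final answer: 1.246e+07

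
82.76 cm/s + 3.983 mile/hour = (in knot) 5.07. Check: 1 cm/s = 0.01 m/s, so 82.76 cm/s = 82.76 * 0.01 = 0.8276 m/s. 1 mile/hour = 0.44704 m/s, so 3.983 mile/hour = 3.983 * 0.44704 = 1.7805603 m/s. Sum: 0.8276 + 1.7805603 = 2.6081603 m/s. 1 knot = 0.51444444 m/s, so 2.6081603 m/s = 2.6081603 / 0.51444444 = 5.0698581 knot ≈ 5.07 knot (4 s.f.).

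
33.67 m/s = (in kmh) 1 kmh = 0.27777778 m/s, so 33.67 m/s = 33.67 / 0.27777778 = 121.212 kmh ≈ 121.2 kmh (4 s.f.). Final answer: 121.2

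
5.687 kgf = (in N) 55.77. Check: 1 kgf = 9.80665 N, so 5.687 kgf = 5.687 * 9.80665 = 55.770419 N. Result: 55.770419 N ≈ 55.77 N (4 s.f.).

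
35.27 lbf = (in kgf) 1 lbf = 4.4482216 N, so 35.27 lbf = 35.27 * 4.4482216 = 156.88878 N. 1 kgf = 9.80665 N, so 156.88878 N = 156.88878 / 9.80665 = 15.998203 kgf ≈ 16 kgf (4 s.f.). Final answer: 16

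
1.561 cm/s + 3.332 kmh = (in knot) 1 cm/s = 0.01 m/s, so 1.561 cm/s = 1.561 * 0.01 = 0.01561 m/s. 1 kmh = 0.27777778 m/s, so 3.332 kmh = 3.332 * 0.27777778 = 0.92555556 m/s. Sum: 0.01561 + 0.92555556 = 0.94116556 m/s. 1 knot = 0.51444444 m/s, so 0.94116556 m/s = 0.94116556 / 0.51444444 = 1.8294795 knot ≈ 1.829 knot (4 s.f.). Final answer: 1.829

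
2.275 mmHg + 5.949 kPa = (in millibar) 62.52. Check: 1 mmHg = 133.32237 Pa, so 2.275 mmHg = 2.275 * 133.32237 = 303.30839 Pa. 1 kPa = 1000 Pa, so 5.949 kPa = 5.949 * 1000 = 5949 Pa. Sum: 303.30839 + 5949 = 6252.3084 Pa. 1 millibar = 100 Pa, so 6252.3084 Pa = 6252.3084 / 100 = 62.523084 millibar ≈ 62.52 millibar (4 s.f.).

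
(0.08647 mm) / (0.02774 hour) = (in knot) 1.683e-06. Check: 1 mm = 0.001 m, so 0.08647 mm = 0.08647 * 0.001 = 8.647e-05 m. 1 hour = 3600 s, so 0.02774 hour = 0.02774 * 3600 = 99.864 s. Combine: 8.647e-05 m / 99.864 s = 8.6587759e-07 m/s. 1 knot = 0.51444444 m/s, so 8.6587759e-07 m/s = 8.6587759e-07 / 0.51444444 = 1.6831314e-06 knot ≈ 1.683e-06 knot (4 s.f.).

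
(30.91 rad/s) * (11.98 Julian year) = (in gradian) 7.439e+11. Check: 30.91 rad/s is already in rad/s. 1 Julian year = 31557600 s, so 11.98 Julian year = 11.98 * 31557600 = 3.7806005e+08 s. Combine: 30.91 rad/s * 3.7806005e+08 s = 1.1685836e+10 rad. 1 gradian = 0.015707963 rad, so 1.1685836e+10 rad = 1.1685836e+10 / 0.015707963 = 7.4394343e+11 gradian ≈ 7.439e+11 gradian (4 s.f.).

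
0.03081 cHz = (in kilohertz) 1 cHz = 0.01 Hz, so 0.03081 cHz = 0.03081 * 0.01 = 0.0003081 Hz. 1 kilohertz = 1000 Hz, so 0.0003081 Hz = 0.0003081 / 1000 = 3.081e-07 kilohertz. Final answer: 3.081e-07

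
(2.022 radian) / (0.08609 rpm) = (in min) 3.738. Check: 2.022 radian = 2.022 rad. 1 rpm = 0.10471976 rad/s, so 0.08609 rpm = 0.08609 * 0.10471976 = 0.0090153237 rad/s. Combine: 2.022 rad / 0.0090153237 rad/s = 224.28479 s. 1 min = 60 s, so 224.28479 s = 224.28479 / 60 = 3.7380799 min ≈ 3.738 min (4 s.f.).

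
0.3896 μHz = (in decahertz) 3.896e-08. Check: 1 μHz = 1e-06 Hz, so 0.3896 μHz = 0.3896 * 1e-06 = 3.896e-07 Hz. 1 decahertz = 10 Hz, so 3.896e-07 Hz = 3.896e-07 / 10 = 3.896e-08 decahertz.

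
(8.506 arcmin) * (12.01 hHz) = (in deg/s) 1 arcmin = 0.00029088821 rad, so 8.506 arcmin = 8.506 * 0.00029088821 = 0.0024742951 rad. 1 hHz = 100 Hz, so 12.01 hHz = 12.01 * 100 = 1201 Hz. Combine: 0.0024742951 rad * 1201 Hz = 2.9716284 rad/s. 1 deg/s = 0.017453293 rad/s, so 2.9716284 rad/s = 2.9716284 / 0.017453293 = 170.26177 deg/s ≈ 170.3 deg/s (4 s.f.). Final answer: 170.3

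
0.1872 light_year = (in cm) 1.771e+17. Check: 1 light_year = 9.4607305e+15 m, so 0.1872 light_year = 0.1872 * 9.4607305e+15 = 1.7710487e+15 m. 1 cm = 0.01 m, so 1.7710487e+15 m = 1.7710487e+15 / 0.01 = 1.7710487e+17 cm ≈ 1.771e+17 cm (4 s.f.).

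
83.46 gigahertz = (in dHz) 1 gigahertz = 1e+09 Hz, so 83.46 gigahertz = 83.46 * 1e+09 = 8.346e+10 Hz. 1 dHz = 0.1 Hz, so 8.346e+10 Hz = 8.346e+10 / 0.1 = 8.346e+11 dHz. Final answer: 8.346e+11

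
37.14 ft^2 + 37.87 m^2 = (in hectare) 1 ft^2 = 0.09290304 m^2, so 37.14 ft^2 = 37.14 * 0.09290304 = 3.4504189 m^2. 37.87 m^2 is already in m^2. Sum: 3.4504189 + 37.87 = 41.320419 m^2. 1 hectare = 10000 m^2, so 41.320419 m^2 = 41.320419 / 10000 = 0.0041320419 hectare ≈ 0.004132 hectare (4 s.f.). Final answer: 0.004132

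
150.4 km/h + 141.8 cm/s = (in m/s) 1 km/h = 0.27777778 m/s, so 150.4 km/h = 150.4 * 0.27777778 = 41.777778 m/s. 1 cm/s = 0.01 m/s, so 141.8 cm/s = 141.8 * 0.01 = 1.418 m/s. Sum: 41.777778 + 1.418 = 43.195778 m/s. Result: 43.195778 m/s ≈ 43.2 m/s (4 s.f.). Final answer: 43.2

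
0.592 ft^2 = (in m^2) 0.055. Check: 1 ft^2 = 0.09290304 m^2, so 0.592 ft^2 = 0.592 * 0.09290304 = 0.0549986 m^2. Result: 0.0549986 m^2 ≈ 0.055 m^2 (4 s.f.).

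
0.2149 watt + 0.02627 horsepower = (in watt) 0.2149 watt = 0.2149 W. 1 horsepower = 745.69987 W, so 0.02627 horsepower = 0.02627 * 745.69987 = 19.589536 W. Sum: 0.2149 + 19.589536 = 19.804436 W. 19.804436 W = 19.804436 watt ≈ 19.8 watt (4 s.f.). Final answer: 19.8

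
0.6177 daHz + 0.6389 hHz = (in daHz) 1 daHz = 10 Hz, so 0.6177 daHz = 0.6177 * 10 = 6.177 Hz. 1 hHz = 100 Hz, so 0.6389 hHz = 0.6389 * 100 = 63.89 Hz. Sum: 6.177 + 63.89 = 70.067 Hz. 1 daHz = 10 Hz, so 70.067 Hz = 70.067 / 10 = 7.0067 daHz ≈ 7.007 daHz (4 s.f.). Final answer: 7.007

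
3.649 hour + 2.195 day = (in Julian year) 0.006426. Check: 1 hour = 3600 s, so 3.649 hour = 3.649 * 3600 = 13136.4 s. 1 day = 86400 s, so 2.195 day = 2.195 * 86400 = 189648 s. Sum: 13136.4 + 189648 = 202784.4 s. 1 Julian year = 31557600 s, so 202784.4 s = 202784.4 / 31557600 = 0.0064258499 Julian year ≈ 0.006426 Julian year (4 s.f.).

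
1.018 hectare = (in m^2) 1.018e+04. Check: 1 hectare = 10000 m^2, so 1.018 hectare = 1.018 * 10000 = 10180 m^2. Result: 10180 m^2 ≈ 1.018e+04 m^2 (4 s.f.).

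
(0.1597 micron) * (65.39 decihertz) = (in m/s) 1 micron = 1e-06 m, so 0.1597 micron = 0.1597 * 1e-06 = 1.597e-07 m. 1 decihertz = 0.1 Hz, so 65.39 decihertz = 65.39 * 0.1 = 6.539 Hz. Combine: 1.597e-07 m * 6.539 Hz = 1.0442783e-06 m/s. Result: 1.0442783e-06 m/s ≈ 1.044e-06 m/s (4 s.f.). Final answer: 1.044e-06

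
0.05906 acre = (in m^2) 239. Check: 1 acre = 4046.8564 m^2, so 0.05906 acre = 0.05906 * 4046.8564 = 239.00734 m^2. Result: 239.00734 m^2 ≈ 239 m^2 (4 s.f.).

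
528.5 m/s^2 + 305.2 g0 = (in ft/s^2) 1.155e+04. Check: 528.5 m/s^2 is already in m/s^2. 1 g0 = 9.80665 m/s^2, so 305.2 g0 = 305.2 * 9.80665 = 2992.9896 m/s^2. Sum: 528.5 + 2992.9896 = 3521.4896 m/s^2. 1 ft/s^2 = 0.3048 m/s^2, so 3521.4896 m/s^2 = 3521.4896 / 0.3048 = 11553.444 ft/s^2 ≈ 1.155e+04 ft/s^2 (4 s.f.).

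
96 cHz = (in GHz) 9.6e-10. Check: 1 cHz = 0.01 Hz, so 96 cHz = 96 * 0.01 = 0.96 Hz. 1 GHz = 1e+09 Hz, so 0.96 Hz = 0.96 / 1e+09 = 9.6e-10 GHz.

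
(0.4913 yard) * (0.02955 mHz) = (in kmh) 1 yard = 0.9144 m, so 0.4913 yard = 0.4913 * 0.9144 = 0.44924472 m. 1 mHz = 0.001 Hz, so 0.02955 mHz = 0.02955 * 0.001 = 2.955e-05 Hz. Combine: 0.44924472 m * 2.955e-05 Hz = 1.3275181e-05 m/s. 1 kmh = 0.27777778 m/s, so 1.3275181e-05 m/s = 1.3275181e-05 / 0.27777778 = 4.7790653e-05 kmh ≈ 4.779e-05 kmh (4 s.f.). Final answer: 4.779e-05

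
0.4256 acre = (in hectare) 0.1722. Check: 1 acre = 4046.8564 m^2, so 0.4256 acre = 0.4256 * 4046.8564 = 1722.3421 m^2. 1 hectare = 10000 m^2, so 1722.3421 m^2 = 1722.3421 / 10000 = 0.17223421 hectare ≈ 0.1722 hectare (4 s.f.).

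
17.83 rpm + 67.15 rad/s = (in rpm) 659.1. Check: 1 rpm = 0.10471976 rad/s, so 17.83 rpm = 17.83 * 0.10471976 = 1.8671532 rad/s. 67.15 rad/s is already in rad/s. Sum: 1.8671532 + 67.15 = 69.017153 rad/s. 1 rpm = 0.10471976 rad/s, so 69.017153 rad/s = 69.017153 / 0.10471976 = 659.06527 rpm ≈ 659.1 rpm (4 s.f.).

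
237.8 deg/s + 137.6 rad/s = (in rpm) 1354. Check: 1 deg/s = 0.017453293 rad/s, so 237.8 deg/s = 237.8 * 0.017453293 = 4.150393 rad/s. 137.6 rad/s is already in rad/s. Sum: 4.150393 + 137.6 = 141.75039 rad/s. 1 rpm = 0.10471976 rad/s, so 141.75039 rad/s = 141.75039 / 0.10471976 = 1353.6165 rpm ≈ 1354 rpm (4 s.f.).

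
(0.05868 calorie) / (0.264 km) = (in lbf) 0.0002091. Check: 1 calorie = 4.184 J, so 0.05868 calorie = 0.05868 * 4.184 = 0.24551712 J. 1 km = 1000 m, so 0.264 km = 0.264 * 1000 = 264 m. Combine: 0.24551712 J / 264 m = 0.00092998909 N. 1 lbf = 4.4482216 N, so 0.00092998909 N = 0.00092998909 / 4.4482216 = 0.00020906986 lbf ≈ 0.0002091 lbf (4 s.f.).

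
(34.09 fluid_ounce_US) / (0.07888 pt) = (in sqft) 390. Check: 1 fluid_ounce_US = 2.957353e-05 m^3, so 34.09 fluid_ounce_US = 34.09 * 2.957353e-05 = 0.0010081616 m^3. 1 pt = 0.00035277778 m, so 0.07888 pt = 0.07888 * 0.00035277778 = 2.7827111e-05 m. Combine: 0.0010081616 m^3 / 2.7827111e-05 m = 36.229475 m^2. 1 sqft = 0.09290304 m^2, so 36.229475 m^2 = 36.229475 / 0.09290304 = 389.97082 sqft ≈ 390 sqft (4 s.f.).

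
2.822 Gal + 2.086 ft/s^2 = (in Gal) 66.4. Check: 1 Gal = 0.01 m/s^2, so 2.822 Gal = 2.822 * 0.01 = 0.02822 m/s^2. 1 ft/s^2 = 0.3048 m/s^2, so 2.086 ft/s^2 = 2.086 * 0.3048 = 0.6358128 m/s^2. Sum: 0.02822 + 0.6358128 = 0.6640328 m/s^2. 1 Gal = 0.01 m/s^2, so 0.6640328 m/s^2 = 0.6640328 / 0.01 = 66.40328 Gal ≈ 66.4 Gal (4 s.f.).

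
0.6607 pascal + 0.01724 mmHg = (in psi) 0.6607 pascal = 0.6607 Pa. 1 mmHg = 133.32237 Pa, so 0.01724 mmHg = 0.01724 * 133.32237 = 2.2984776 Pa. Sum: 0.6607 + 2.2984776 = 2.9591776 Pa. 1 psi = 6894.7573 Pa, so 2.9591776 Pa = 2.9591776 / 6894.7573 = 0.00042919243 psi ≈ 0.0004292 psi (4 s.f.). Final answer: 0.0004292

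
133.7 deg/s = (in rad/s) 1 deg/s = 0.017453293 rad/s, so 133.7 deg/s = 133.7 * 0.017453293 = 2.3335052 rad/s. Result: 2.3335052 rad/s ≈ 2.334 rad/s (4 s.f.). Final answer: 2.334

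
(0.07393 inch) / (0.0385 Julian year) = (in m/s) 1 inch = 0.0254 m, so 0.07393 inch = 0.07393 * 0.0254 = 0.001877822 m. 1 Julian year = 31557600 s, so 0.0385 Julian year = 0.0385 * 31557600 = 1214967.6 s. Combine: 0.001877822 m / 1214967.6 s = 1.5455737e-09 m/s. Result: 1.5455737e-09 m/s ≈ 1.546e-09 m/s (4 s.f.). Final answer: 1.546e-09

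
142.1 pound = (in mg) 6.446e+07. Check: 1 pound = 0.45359237 kg, so 142.1 pound = 142.1 * 0.45359237 = 64.455476 kg. 1 mg = 1e-06 kg, so 64.455476 kg = 64.455476 / 1e-06 = 64455476 mg ≈ 6.446e+07 mg (4 s.f.).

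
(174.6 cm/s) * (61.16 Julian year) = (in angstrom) 1 cm/s = 0.01 m/s, so 174.6 cm/s = 174.6 * 0.01 = 1.746 m/s. 1 Julian year = 31557600 s, so 61.16 Julian year = 61.16 * 31557600 = 1.9300628e+09 s. Combine: 1.746 m/s * 1.9300628e+09 s = 3.3698897e+09 m. 1 angstrom = 1e-10 m, so 3.3698897e+09 m = 3.3698897e+09 / 1e-10 = 3.3698897e+19 angstrom ≈ 3.37e+19 angstrom (4 s.f.). Final answer: 3.37e+19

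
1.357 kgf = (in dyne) 1.331e+06. Check: 1 kgf = 9.80665 N, so 1.357 kgf = 1.357 * 9.80665 = 13.307624 N. 1 dyne = 1e-05 N, so 13.307624 N = 13.307624 / 1e-05 = 1330762.4 dyne ≈ 1.331e+06 dyne (4 s.f.).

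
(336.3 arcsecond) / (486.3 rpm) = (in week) 1 arcsecond = 4.8481368e-06 rad, so 336.3 arcsecond = 336.3 * 4.8481368e-06 = 0.0016304284 rad. 1 rpm = 0.10471976 rad/s, so 486.3 rpm = 486.3 * 0.10471976 = 50.925217 rad/s. Combine: 0.0016304284 rad / 50.925217 rad/s = 3.2016131e-05 s. 1 week = 604800 s, so 3.2016131e-05 s = 3.2016131e-05 / 604800 = 5.2936724e-11 week ≈ 5.294e-11 week (4 s.f.). Final answer: 5.294e-11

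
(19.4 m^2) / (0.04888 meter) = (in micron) 3.969e+08. Check: 19.4 m^2 is already in m^2. 0.04888 meter = 0.04888 m. Combine: 19.4 m^2 / 0.04888 m = 396.89034 m. 1 micron = 1e-06 m, so 396.89034 m = 396.89034 / 1e-06 = 3.9689034e+08 micron ≈ 3.969e+08 micron (4 s.f.).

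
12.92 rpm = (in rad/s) 1.353. Check: 1 rpm = 0.10471976 rad/s, so 12.92 rpm = 12.92 * 0.10471976 = 1.3529792 rad/s. Result: 1.3529792 rad/s ≈ 1.353 rad/s (4 s.f.).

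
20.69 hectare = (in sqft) 2.227e+06. Check: 1 hectare = 10000 m^2, so 20.69 hectare = 20.69 * 10000 = 206900 m^2. 1 sqft = 0.09290304 m^2, so 206900 m^2 = 206900 / 0.09290304 = 2227053.1 sqft ≈ 2.227e+06 sqft (4 s.f.).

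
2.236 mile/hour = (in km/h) 1 mile/hour = 0.44704 m/s, so 2.236 mile/hour = 2.236 * 0.44704 = 0.99958144 m/s. 1 km/h = 0.27777778 m/s, so 0.99958144 m/s = 0.99958144 / 0.27777778 = 3.5984932 km/h ≈ 3.598 km/h (4 s.f.). Final answer: 3.598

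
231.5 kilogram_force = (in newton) 1 kilogram_force = 9.80665 N, so 231.5 kilogram_force = 231.5 * 9.80665 = 2270.2395 N. 2270.2395 N = 2270.2395 newton ≈ 2270 newton (4 s.f.). Final answer: 2270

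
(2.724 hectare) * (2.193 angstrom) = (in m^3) 1 hectare = 10000 m^2, so 2.724 hectare = 2.724 * 10000 = 27240 m^2. 1 angstrom = 1e-10 m, so 2.193 angstrom = 2.193 * 1e-10 = 2.193e-10 m. Combine: 27240 m^2 * 2.193e-10 m = 5.973732e-06 m^3. Result: 5.973732e-06 m^3 ≈ 5.974e-06 m^3 (4 s.f.). Final answer: 5.974e-06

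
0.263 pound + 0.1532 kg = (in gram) 272.5. Check: 1 pound = 0.45359237 kg, so 0.263 pound = 0.263 * 0.45359237 = 0.11929479 kg. 0.1532 kg is already in kg. Sum: 0.11929479 + 0.1532 = 0.27249479 kg. 1 gram = 0.001 kg, so 0.27249479 kg = 0.27249479 / 0.001 = 272.49479 gram ≈ 272.5 gram (4 s.f.).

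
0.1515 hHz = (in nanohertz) 1.515e+10. Check: 1 hHz = 100 Hz, so 0.1515 hHz = 0.1515 * 100 = 15.15 Hz. 1 nanohertz = 1e-09 Hz, so 15.15 Hz = 15.15 / 1e-09 = 1.515e+10 nanohertz.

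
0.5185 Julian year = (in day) 1 Julian year = 31557600 s, so 0.5185 Julian year = 0.5185 * 31557600 = 16362616 s. 1 day = 86400 s, so 16362616 s = 16362616 / 86400 = 189.38213 day ≈ 189.4 day (4 s.f.). Final answer: 189.4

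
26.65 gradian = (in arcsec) 1 gradian = 0.015707963 rad, so 26.65 gradian = 26.65 * 0.015707963 = 0.41861722 rad. 1 arcsec = 4.8481368e-06 rad, so 0.41861722 rad = 0.41861722 / 4.8481368e-06 = 86346 arcsec ≈ 8.635e+04 arcsec (4 s.f.). Final answer: 8.635e+04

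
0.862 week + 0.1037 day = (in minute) 8838. Check: 1 week = 604800 s, so 0.862 week = 0.862 * 604800 = 521337.6 s. 1 day = 86400 s, so 0.1037 day = 0.1037 * 86400 = 8959.68 s. Sum: 521337.6 + 8959.68 = 530297.28 s. 1 minute = 60 s, so 530297.28 s = 530297.28 / 60 = 8838.288 minute ≈ 8838 minute (4 s.f.).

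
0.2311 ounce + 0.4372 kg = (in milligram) 1 ounce = 0.028349523 kg, so 0.2311 ounce = 0.2311 * 0.028349523 = 0.0065515748 kg. 0.4372 kg is already in kg. Sum: 0.0065515748 + 0.4372 = 0.44375157 kg. 1 milligram = 1e-06 kg, so 0.44375157 kg = 0.44375157 / 1e-06 = 443751.57 milligram ≈ 4.438e+05 milligram (4 s.f.). Final answer: 4.438e+05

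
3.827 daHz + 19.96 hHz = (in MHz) 0.002034. Check: 1 daHz = 10 Hz, so 3.827 daHz = 3.827 * 10 = 38.27 Hz. 1 hHz = 100 Hz, so 19.96 hHz = 19.96 * 100 = 1996 Hz. Sum: 38.27 + 1996 = 2034.27 Hz. 1 MHz = 1000000 Hz, so 2034.27 Hz = 2034.27 / 1000000 = 0.00203427 MHz ≈ 0.002034 MHz (4 s.f.).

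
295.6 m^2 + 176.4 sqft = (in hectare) 295.6 m^2 is already in m^2. 1 sqft = 0.09290304 m^2, so 176.4 sqft = 176.4 * 0.09290304 = 16.388096 m^2. Sum: 295.6 + 16.388096 = 311.9881 m^2. 1 hectare = 10000 m^2, so 311.9881 m^2 = 311.9881 / 10000 = 0.03119881 hectare ≈ 0.0312 hectare (4 s.f.). Final answer: 0.0312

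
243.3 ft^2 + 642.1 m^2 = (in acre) 0.1643. Check: 1 ft^2 = 0.09290304 m^2, so 243.3 ft^2 = 243.3 * 0.09290304 = 22.60331 m^2. 642.1 m^2 is already in m^2. Sum: 22.60331 + 642.1 = 664.70331 m^2. 1 acre = 4046.8564 m^2, so 664.70331 m^2 = 664.70331 / 4046.8564 = 0.16425176 acre ≈ 0.1643 acre (4 s.f.).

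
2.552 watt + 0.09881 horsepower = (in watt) 2.552 watt = 2.552 W. 1 horsepower = 745.69987 W, so 0.09881 horsepower = 0.09881 * 745.69987 = 73.682604 W. Sum: 2.552 + 73.682604 = 76.234604 W. 76.234604 W = 76.234604 watt ≈ 76.23 watt (4 s.f.). Final answer: 76.23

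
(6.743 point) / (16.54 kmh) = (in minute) 1 point = 0.00035277778 m, so 6.743 point = 6.743 * 0.00035277778 = 0.0023787806 m. 1 kmh = 0.27777778 m/s, so 16.54 kmh = 16.54 * 0.27777778 = 4.5944444 m/s. Combine: 0.0023787806 m / 4.5944444 m/s = 0.00051775151 s. 1 minute = 60 s, so 0.00051775151 s = 0.00051775151 / 60 = 8.6291919e-06 minute ≈ 8.629e-06 minute (4 s.f.). Final answer: 8.629e-06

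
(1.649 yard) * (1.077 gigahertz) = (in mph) 1 yard = 0.9144 m, so 1.649 yard = 1.649 * 0.9144 = 1.5078456 m. 1 gigahertz = 1e+09 Hz, so 1.077 gigahertz = 1.077 * 1e+09 = 1.077e+09 Hz. Combine: 1.5078456 m * 1.077e+09 Hz = 1.6239497e+09 m/s. 1 mph = 0.44704 m/s, so 1.6239497e+09 m/s = 1.6239497e+09 / 0.44704 = 3.632672e+09 mph ≈ 3.633e+09 mph (4 s.f.). Final answer: 3.633e+09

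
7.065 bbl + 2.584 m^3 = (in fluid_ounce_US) 1.254e+05. Check: 1 bbl = 0.15898729 m^3, so 7.065 bbl = 7.065 * 0.15898729 = 1.1232452 m^3. 2.584 m^3 is already in m^3. Sum: 1.1232452 + 2.584 = 3.7072452 m^3. 1 fluid_ounce_US = 2.957353e-05 m^3, so 3.7072452 m^3 = 3.7072452 / 2.957353e-05 = 125356.87 fluid_ounce_US ≈ 1.254e+05 fluid_ounce_US (4 s.f.).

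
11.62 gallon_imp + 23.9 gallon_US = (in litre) 143.3. Check: 1 gallon_imp = 0.00454609 m^3, so 11.62 gallon_imp = 11.62 * 0.00454609 = 0.052825566 m^3. 1 gallon_US = 0.0037854118 m^3, so 23.9 gallon_US = 23.9 * 0.0037854118 = 0.090471342 m^3. Sum: 0.052825566 + 0.090471342 = 0.14329691 m^3. 1 litre = 0.001 m^3, so 0.14329691 m^3 = 0.14329691 / 0.001 = 143.29691 litre ≈ 143.3 litre (4 s.f.).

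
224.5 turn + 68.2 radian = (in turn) 1 turn = 6.2831853 rad, so 224.5 turn = 224.5 * 6.2831853 = 1410.5751 rad. 68.2 radian = 68.2 rad. Sum: 1410.5751 + 68.2 = 1478.7751 rad. 1 turn = 6.2831853 rad, so 1478.7751 rad = 1478.7751 / 6.2831853 = 235.35437 turn ≈ 235.4 turn (4 s.f.). Final answer: 235.4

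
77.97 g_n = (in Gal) 7.646e+04. Check: 1 g_n = 9.80665 m/s^2, so 77.97 g_n = 77.97 * 9.80665 = 764.6245 m/s^2. 1 Gal = 0.01 m/s^2, so 764.6245 m/s^2 = 764.6245 / 0.01 = 76462.45 Gal ≈ 7.646e+04 Gal (4 s.f.).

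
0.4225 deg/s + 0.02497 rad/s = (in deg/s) 1 deg/s = 0.017453293 rad/s, so 0.4225 deg/s = 0.4225 * 0.017453293 = 0.0073740161 rad/s. 0.02497 rad/s is already in rad/s. Sum: 0.0073740161 + 0.02497 = 0.032344016 rad/s. 1 deg/s = 0.017453293 rad/s, so 0.032344016 rad/s = 0.032344016 / 0.017453293 = 1.8531756 deg/s ≈ 1.853 deg/s (4 s.f.). Final answer: 1.853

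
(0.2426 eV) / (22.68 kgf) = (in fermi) 1.748e-07. Check: 1 eV = 1.6021766e-19 J, so 0.2426 eV = 0.2426 * 1.6021766e-19 = 3.8868805e-20 J. 1 kgf = 9.80665 N, so 22.68 kgf = 22.68 * 9.80665 = 222.41482 N. Combine: 3.8868805e-20 J / 222.41482 N = 1.7475816e-22 m. 1 fermi = 1e-15 m, so 1.7475816e-22 m = 1.7475816e-22 / 1e-15 = 1.7475816e-07 fermi ≈ 1.748e-07 fermi (4 s.f.).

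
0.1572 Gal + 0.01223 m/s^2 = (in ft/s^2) 0.04528. Check: 1 Gal = 0.01 m/s^2, so 0.1572 Gal = 0.1572 * 0.01 = 0.001572 m/s^2. 0.01223 m/s^2 is already in m/s^2. Sum: 0.001572 + 0.01223 = 0.013802 m/s^2. 1 ft/s^2 = 0.3048 m/s^2, so 0.013802 m/s^2 = 0.013802 / 0.3048 = 0.045282152 ft/s^2 ≈ 0.04528 ft/s^2 (4 s.f.).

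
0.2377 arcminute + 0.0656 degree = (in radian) 1 arcminute = 0.00029088821 rad, so 0.2377 arcminute = 0.2377 * 0.00029088821 = 6.9144127e-05 rad. 1 degree = 0.017453293 rad, so 0.0656 degree = 0.0656 * 0.017453293 = 0.001144936 rad. Sum: 6.9144127e-05 + 0.001144936 = 0.0012140801 rad. 0.0012140801 rad = 0.0012140801 radian ≈ 0.001214 radian (4 s.f.). Final answer: 0.001214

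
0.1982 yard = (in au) 1.211e-12. Check: 1 yard = 0.9144 m, so 0.1982 yard = 0.1982 * 0.9144 = 0.18123408 m. 1 au = 1.4959787e+11 m, so 0.18123408 m = 0.18123408 / 1.4959787e+11 = 1.211475e-12 au ≈ 1.211e-12 au (4 s.f.).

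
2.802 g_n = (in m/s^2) 27.48. Check: 1 g_n = 9.80665 m/s^2, so 2.802 g_n = 2.802 * 9.80665 = 27.478233 m/s^2. Result: 27.478233 m/s^2 ≈ 27.48 m/s^2 (4 s.f.).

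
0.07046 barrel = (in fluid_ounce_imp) 1 barrel = 0.15898729 m^3, so 0.07046 barrel = 0.07046 * 0.15898729 = 0.011202245 m^3. 1 fluid_ounce_imp = 2.8413063e-05 m^3, so 0.011202245 m^3 = 0.011202245 / 2.8413063e-05 = 394.2639 fluid_ounce_imp ≈ 394.3 fluid_ounce_imp (4 s.f.). Final answer: 394.3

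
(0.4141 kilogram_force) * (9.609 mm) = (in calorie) 0.009326. Check: 1 kilogram_force = 9.80665 N, so 0.4141 kilogram_force = 0.4141 * 9.80665 = 4.0609338 N. 1 mm = 0.001 m, so 9.609 mm = 9.609 * 0.001 = 0.009609 m. Combine: 4.0609338 N * 0.009609 m = 0.039021513 J. 1 calorie = 4.184 J, so 0.039021513 J = 0.039021513 / 4.184 = 0.0093263653 calorie ≈ 0.009326 calorie (4 s.f.).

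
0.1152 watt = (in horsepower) 0.0001545. Check: 0.1152 watt = 0.1152 W. 1 horsepower = 745.69987 W, so 0.1152 W = 0.1152 / 745.69987 = 0.00015448574 horsepower ≈ 0.0001545 horsepower (4 s.f.).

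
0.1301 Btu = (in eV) 1 Btu = 1055.0559 J, so 0.1301 Btu = 0.1301 * 1055.0559 = 137.26277 J. 1 eV = 1.6021766e-19 J, so 137.26277 J = 137.26277 / 1.6021766e-19 = 8.567268e+20 eV ≈ 8.567e+20 eV (4 s.f.). Final answer: 8.567e+20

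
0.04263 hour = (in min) 2.558. Check: 1 hour = 3600 s, so 0.04263 hour = 0.04263 * 3600 = 153.468 s. 1 min = 60 s, so 153.468 s = 153.468 / 60 = 2.5578 min ≈ 2.558 min (4 s.f.).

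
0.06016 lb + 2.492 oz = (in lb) 0.2159. Check: 1 lb = 0.45359237 kg, so 0.06016 lb = 0.06016 * 0.45359237 = 0.027288117 kg. 1 oz = 0.028349523 kg, so 2.492 oz = 2.492 * 0.028349523 = 0.070647012 kg. Sum: 0.027288117 + 0.070647012 = 0.097935129 kg. 1 lb = 0.45359237 kg, so 0.097935129 kg = 0.097935129 / 0.45359237 = 0.21591 lb ≈ 0.2159 lb (4 s.f.).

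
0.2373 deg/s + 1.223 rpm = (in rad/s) 0.1322. Check: 1 deg/s = 0.017453293 rad/s, so 0.2373 deg/s = 0.2373 * 0.017453293 = 0.0041416663 rad/s. 1 rpm = 0.10471976 rad/s, so 1.223 rpm = 1.223 * 0.10471976 = 0.12807226 rad/s. Sum: 0.0041416663 + 0.12807226 = 0.13221393 rad/s. Result: 0.13221393 rad/s ≈ 0.1322 rad/s (4 s.f.).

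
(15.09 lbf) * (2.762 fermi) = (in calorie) 1 lbf = 4.4482216 N, so 15.09 lbf = 15.09 * 4.4482216 = 67.123664 N. 1 fermi = 1e-15 m, so 2.762 fermi = 2.762 * 1e-15 = 2.762e-15 m. Combine: 67.123664 N * 2.762e-15 m = 1.8539556e-13 J. 1 calorie = 4.184 J, so 1.8539556e-13 J = 1.8539556e-13 / 4.184 = 4.4310602e-14 calorie ≈ 4.431e-14 calorie (4 s.f.). Final answer: 4.431e-14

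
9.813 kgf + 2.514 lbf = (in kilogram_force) 10.95. Check: 1 kgf = 9.80665 N, so 9.813 kgf = 9.813 * 9.80665 = 96.232656 N. 1 lbf = 4.4482216 N, so 2.514 lbf = 2.514 * 4.4482216 = 11.182829 N. Sum: 96.232656 + 11.182829 = 107.41549 N. 1 kilogram_force = 9.80665 N, so 107.41549 N = 107.41549 / 9.80665 = 10.953331 kilogram_force ≈ 10.95 kilogram_force (4 s.f.).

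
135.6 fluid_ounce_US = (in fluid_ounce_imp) 1 fluid_ounce_US = 2.957353e-05 m^3, so 135.6 fluid_ounce_US = 135.6 * 2.957353e-05 = 0.0040101706 m^3. 1 fluid_ounce_imp = 2.8413063e-05 m^3, so 0.0040101706 m^3 = 0.0040101706 / 2.8413063e-05 = 141.13827 fluid_ounce_imp ≈ 141.1 fluid_ounce_imp (4 s.f.). Final answer: 141.1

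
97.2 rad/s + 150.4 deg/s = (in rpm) 953.3. Check: 97.2 rad/s is already in rad/s. 1 deg/s = 0.017453293 rad/s, so 150.4 deg/s = 150.4 * 0.017453293 = 2.6249752 rad/s. Sum: 97.2 + 2.6249752 = 99.824975 rad/s. 1 rpm = 0.10471976 rad/s, so 99.824975 rad/s = 99.824975 / 0.10471976 = 953.25829 rpm ≈ 953.3 rpm (4 s.f.).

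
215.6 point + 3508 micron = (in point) 225.5. Check: 1 point = 0.00035277778 m, so 215.6 point = 215.6 * 0.00035277778 = 0.076058889 m. 1 micron = 1e-06 m, so 3508 micron = 3508 * 1e-06 = 0.003508 m. Sum: 0.076058889 + 0.003508 = 0.079566889 m. 1 point = 0.00035277778 m, so 0.079566889 m = 0.079566889 / 0.00035277778 = 225.54394 point ≈ 225.5 point (4 s.f.).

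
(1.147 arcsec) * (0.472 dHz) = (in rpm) 2.506e-06. Check: 1 arcsec = 4.8481368e-06 rad, so 1.147 arcsec = 1.147 * 4.8481368e-06 = 5.5608129e-06 rad. 1 dHz = 0.1 Hz, so 0.472 dHz = 0.472 * 0.1 = 0.0472 Hz. Combine: 5.5608129e-06 rad * 0.0472 Hz = 2.6247037e-07 rad/s. 1 rpm = 0.10471976 rad/s, so 2.6247037e-07 rad/s = 2.6247037e-07 / 0.10471976 = 2.5064074e-06 rpm ≈ 2.506e-06 rpm (4 s.f.).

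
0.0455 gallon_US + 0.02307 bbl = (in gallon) 1 gallon_US = 0.0037854118 m^3, so 0.0455 gallon_US = 0.0455 * 0.0037854118 = 0.00017223624 m^3. 1 bbl = 0.15898729 m^3, so 0.02307 bbl = 0.02307 * 0.15898729 = 0.0036678369 m^3. Sum: 0.00017223624 + 0.0036678369 = 0.0038400731 m^3. 1 gallon = 0.0037854118 m^3, so 0.0038400731 m^3 = 0.0038400731 / 0.0037854118 = 1.01444 gallon ≈ 1.014 gallon (4 s.f.). Final answer: 1.014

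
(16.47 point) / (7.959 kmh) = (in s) 0.002628. Check: 1 point = 0.00035277778 m, so 16.47 point = 16.47 * 0.00035277778 = 0.00581025 m. 1 kmh = 0.27777778 m/s, so 7.959 kmh = 7.959 * 0.27777778 = 2.2108333 m/s. Combine: 0.00581025 m / 2.2108333 m/s = 0.0026280814 s. Result: 0.0026280814 s ≈ 0.002628 s (4 s.f.).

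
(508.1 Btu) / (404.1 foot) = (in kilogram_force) 443.8. Check: 1 Btu = 1055.0559 J, so 508.1 Btu = 508.1 * 1055.0559 = 536073.88 J. 1 foot = 0.3048 m, so 404.1 foot = 404.1 * 0.3048 = 123.16968 m. Combine: 536073.88 J / 123.16968 m = 4352.3201 N. 1 kilogram_force = 9.80665 N, so 4352.3201 N = 4352.3201 / 9.80665 = 443.81314 kilogram_force ≈ 443.8 kilogram_force (4 s.f.).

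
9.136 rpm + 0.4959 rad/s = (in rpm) 13.87. Check: 1 rpm = 0.10471976 rad/s, so 9.136 rpm = 9.136 * 0.10471976 = 0.95671968 rad/s. 0.4959 rad/s is already in rad/s. Sum: 0.95671968 + 0.4959 = 1.4526197 rad/s. 1 rpm = 0.10471976 rad/s, so 1.4526197 rad/s = 1.4526197 / 0.10471976 = 13.871496 rpm ≈ 13.87 rpm (4 s.f.).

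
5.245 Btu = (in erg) 5.534e+10. Check: 1 Btu = 1055.0559 J, so 5.245 Btu = 5.245 * 1055.0559 = 5533.7679 J. 1 erg = 1e-07 J, so 5533.7679 J = 5533.7679 / 1e-07 = 5.5337679e+10 erg ≈ 5.534e+10 erg (4 s.f.).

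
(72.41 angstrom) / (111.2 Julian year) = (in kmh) 7.428e-18. Check: 1 angstrom = 1e-10 m, so 72.41 angstrom = 72.41 * 1e-10 = 7.241e-09 m. 1 Julian year = 31557600 s, so 111.2 Julian year = 111.2 * 31557600 = 3.5092051e+09 s. Combine: 7.241e-09 m / 3.5092051e+09 s = 2.0634303e-18 m/s. 1 kmh = 0.27777778 m/s, so 2.0634303e-18 m/s = 2.0634303e-18 / 0.27777778 = 7.4283489e-18 kmh ≈ 7.428e-18 kmh (4 s.f.).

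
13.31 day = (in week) 1 day = 86400 s, so 13.31 day = 13.31 * 86400 = 1149984 s. 1 week = 604800 s, so 1149984 s = 1149984 / 604800 = 1.9014286 week ≈ 1.901 week (4 s.f.). Final answer: 1.901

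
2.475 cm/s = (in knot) 1 cm/s = 0.01 m/s, so 2.475 cm/s = 2.475 * 0.01 = 0.02475 m/s. 1 knot = 0.51444444 m/s, so 0.02475 m/s = 0.02475 / 0.51444444 = 0.048110151 knot ≈ 0.04811 knot (4 s.f.). Final answer: 0.04811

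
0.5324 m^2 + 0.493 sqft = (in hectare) 5.782e-05. Check: 0.5324 m^2 is already in m^2. 1 sqft = 0.09290304 m^2, so 0.493 sqft = 0.493 * 0.09290304 = 0.045801199 m^2. Sum: 0.5324 + 0.045801199 = 0.5782012 m^2. 1 hectare = 10000 m^2, so 0.5782012 m^2 = 0.5782012 / 10000 = 5.782012e-05 hectare ≈ 5.782e-05 hectare (4 s.f.).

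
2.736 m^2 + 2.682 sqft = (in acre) 2.736 m^2 is already in m^2. 1 sqft = 0.09290304 m^2, so 2.682 sqft = 2.682 * 0.09290304 = 0.24916595 m^2. Sum: 2.736 + 0.24916595 = 2.985166 m^2. 1 acre = 4046.8564 m^2, so 2.985166 m^2 = 2.985166 / 4046.8564 = 0.00073765057 acre ≈ 0.0007377 acre (4 s.f.). Final answer: 0.0007377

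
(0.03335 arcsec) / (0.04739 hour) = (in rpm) 1 arcsec = 4.8481368e-06 rad, so 0.03335 arcsec = 0.03335 * 4.8481368e-06 = 1.6168536e-07 rad. 1 hour = 3600 s, so 0.04739 hour = 0.04739 * 3600 = 170.604 s. Combine: 1.6168536e-07 rad / 170.604 s = 9.4772316e-10 rad/s. 1 rpm = 0.10471976 rad/s, so 9.4772316e-10 rad/s = 9.4772316e-10 / 0.10471976 = 9.0500896e-09 rpm ≈ 9.05e-09 rpm (4 s.f.). Final answer: 9.05e-09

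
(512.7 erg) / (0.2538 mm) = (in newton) 1 erg = 1e-07 J, so 512.7 erg = 512.7 * 1e-07 = 5.127e-05 J. 1 mm = 0.001 m, so 0.2538 mm = 0.2538 * 0.001 = 0.0002538 m. Combine: 5.127e-05 J / 0.0002538 m = 0.20200946 N. 0.20200946 N = 0.20200946 newton ≈ 0.202 newton (4 s.f.). Final answer: 0.202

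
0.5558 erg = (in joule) 1 erg = 1e-07 J, so 0.5558 erg = 0.5558 * 1e-07 = 5.558e-08 J. 5.558e-08 J = 5.558e-08 joule. Final answer: 5.558e-08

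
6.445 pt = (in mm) 1 pt = 0.00035277778 m, so 6.445 pt = 6.445 * 0.00035277778 = 0.0022736528 m. 1 mm = 0.001 m, so 0.0022736528 m = 0.0022736528 / 0.001 = 2.2736528 mm ≈ 2.274 mm (4 s.f.). Final answer: 2.274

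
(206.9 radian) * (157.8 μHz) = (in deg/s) 1.871. Check: 206.9 radian = 206.9 rad. 1 μHz = 1e-06 Hz, so 157.8 μHz = 157.8 * 1e-06 = 0.0001578 Hz. Combine: 206.9 rad * 0.0001578 Hz = 0.03264882 rad/s. 1 deg/s = 0.017453293 rad/s, so 0.03264882 rad/s = 0.03264882 / 0.017453293 = 1.8706396 deg/s ≈ 1.871 deg/s (4 s.f.).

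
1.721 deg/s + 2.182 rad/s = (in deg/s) 1 deg/s = 0.017453293 rad/s, so 1.721 deg/s = 1.721 * 0.017453293 = 0.030037116 rad/s. 2.182 rad/s is already in rad/s. Sum: 0.030037116 + 2.182 = 2.2120371 rad/s. 1 deg/s = 0.017453293 rad/s, so 2.2120371 rad/s = 2.2120371 / 0.017453293 = 126.74039 deg/s ≈ 126.7 deg/s (4 s.f.). Final answer: 126.7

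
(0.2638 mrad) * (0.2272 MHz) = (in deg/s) 3434. Check: 1 mrad = 0.001 rad, so 0.2638 mrad = 0.2638 * 0.001 = 0.0002638 rad. 1 MHz = 1000000 Hz, so 0.2272 MHz = 0.2272 * 1000000 = 227200 Hz. Combine: 0.0002638 rad * 227200 Hz = 59.93536 rad/s. 1 deg/s = 0.017453293 rad/s, so 59.93536 rad/s = 59.93536 / 0.017453293 = 3434.0432 deg/s ≈ 3434 deg/s (4 s.f.).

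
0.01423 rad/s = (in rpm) 0.1359. Check: 1 rpm = 0.10471976 rad/s, so 0.01423 rad/s = 0.01423 / 0.10471976 = 0.13588649 rpm ≈ 0.1359 rpm (4 s.f.).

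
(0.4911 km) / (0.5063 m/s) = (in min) 1 km = 1000 m, so 0.4911 km = 0.4911 * 1000 = 491.1 m. 0.5063 m/s is already in m/s. Combine: 491.1 m / 0.5063 m/s = 969.97827 s. 1 min = 60 s, so 969.97827 s = 969.97827 / 60 = 16.166305 min ≈ 16.17 min (4 s.f.). Final answer: 16.17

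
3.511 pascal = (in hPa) 3.511 pascal = 3.511 Pa. 1 hPa = 100 Pa, so 3.511 Pa = 3.511 / 100 = 0.03511 hPa. Final answer: 0.03511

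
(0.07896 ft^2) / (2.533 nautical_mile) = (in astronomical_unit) 1.045e-17. Check: 1 ft^2 = 0.09290304 m^2, so 0.07896 ft^2 = 0.07896 * 0.09290304 = 0.007335624 m^2. 1 nautical_mile = 1852 m, so 2.533 nautical_mile = 2.533 * 1852 = 4691.116 m. Combine: 0.007335624 m^2 / 4691.116 m = 1.5637268e-06 m. 1 astronomical_unit = 1.4959787e+11 m, so 1.5637268e-06 m = 1.5637268e-06 / 1.4959787e+11 = 1.0452868e-17 astronomical_unit ≈ 1.045e-17 astronomical_unit (4 s.f.).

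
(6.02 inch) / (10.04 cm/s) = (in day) 1.763e-05. Check: 1 inch = 0.0254 m, so 6.02 inch = 6.02 * 0.0254 = 0.152908 m. 1 cm/s = 0.01 m/s, so 10.04 cm/s = 10.04 * 0.01 = 0.1004 m/s. Combine: 0.152908 m / 0.1004 m/s = 1.522988 s. 1 day = 86400 s, so 1.522988 s = 1.522988 / 86400 = 1.7627176e-05 day ≈ 1.763e-05 day (4 s.f.).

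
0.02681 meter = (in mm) 0.02681 meter = 0.02681 m. 1 mm = 0.001 m, so 0.02681 m = 0.02681 / 0.001 = 26.81 mm. Final answer: 26.81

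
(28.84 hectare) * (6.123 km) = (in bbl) 1.111e+10. Check: 1 hectare = 10000 m^2, so 28.84 hectare = 28.84 * 10000 = 288400 m^2. 1 km = 1000 m, so 6.123 km = 6.123 * 1000 = 6123 m. Combine: 288400 m^2 * 6123 m = 1.7658732e+09 m^3. 1 bbl = 0.15898729 m^3, so 1.7658732e+09 m^3 = 1.7658732e+09 / 0.15898729 = 1.1107008e+10 bbl ≈ 1.111e+10 bbl (4 s.f.).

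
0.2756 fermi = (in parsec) 8.932e-33. Check: 1 fermi = 1e-15 m, so 0.2756 fermi = 0.2756 * 1e-15 = 2.756e-16 m. 1 parsec = 3.0856776e+16 m, so 2.756e-16 m = 2.756e-16 / 3.0856776e+16 = 8.9315877e-33 parsec ≈ 8.932e-33 parsec (4 s.f.).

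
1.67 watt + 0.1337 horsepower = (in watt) 1.67 watt = 1.67 W. 1 horsepower = 745.69987 W, so 0.1337 horsepower = 0.1337 * 745.69987 = 99.700073 W. Sum: 1.67 + 99.700073 = 101.37007 W. 101.37007 W = 101.37007 watt ≈ 101.4 watt (4 s.f.). Final answer: 101.4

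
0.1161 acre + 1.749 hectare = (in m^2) 1.796e+04. Check: 1 acre = 4046.8564 m^2, so 0.1161 acre = 0.1161 * 4046.8564 = 469.84003 m^2. 1 hectare = 10000 m^2, so 1.749 hectare = 1.749 * 10000 = 17490 m^2. Sum: 469.84003 + 17490 = 17959.84 m^2. Result: 17959.84 m^2 ≈ 1.796e+04 m^2 (4 s.f.).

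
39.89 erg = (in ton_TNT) 9.534e-16. Check: 1 erg = 1e-07 J, so 39.89 erg = 39.89 * 1e-07 = 3.989e-06 J. 1 ton_TNT = 4.184e+09 J, so 3.989e-06 J = 3.989e-06 / 4.184e+09 = 9.5339388e-16 ton_TNT ≈ 9.534e-16 ton_TNT (4 s.f.).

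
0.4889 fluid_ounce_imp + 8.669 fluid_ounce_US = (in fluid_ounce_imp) 1 fluid_ounce_imp = 2.8413063e-05 m^3, so 0.4889 fluid_ounce_imp = 0.4889 * 2.8413063e-05 = 1.3891146e-05 m^3. 1 fluid_ounce_US = 2.957353e-05 m^3, so 8.669 fluid_ounce_US = 8.669 * 2.957353e-05 = 0.00025637293 m^3. Sum: 1.3891146e-05 + 0.00025637293 = 0.00027026407 m^3. 1 fluid_ounce_imp = 2.8413063e-05 m^3, so 0.00027026407 m^3 = 0.00027026407 / 2.8413063e-05 = 9.5119656 fluid_ounce_imp ≈ 9.512 fluid_ounce_imp (4 s.f.). Final answer: 9.512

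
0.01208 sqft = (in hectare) 1.122e-07. Check: 1 sqft = 0.09290304 m^2, so 0.01208 sqft = 0.01208 * 0.09290304 = 0.0011222687 m^2. 1 hectare = 10000 m^2, so 0.0011222687 m^2 = 0.0011222687 / 10000 = 1.1222687e-07 hectare ≈ 1.122e-07 hectare (4 s.f.).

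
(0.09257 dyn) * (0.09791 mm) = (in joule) 9.064e-11. Check: 1 dyn = 1e-05 N, so 0.09257 dyn = 0.09257 * 1e-05 = 9.257e-07 N. 1 mm = 0.001 m, so 0.09791 mm = 0.09791 * 0.001 = 9.791e-05 m. Combine: 9.257e-07 N * 9.791e-05 m = 9.0635287e-11 J. 9.0635287e-11 J = 9.0635287e-11 joule ≈ 9.064e-11 joule (4 s.f.).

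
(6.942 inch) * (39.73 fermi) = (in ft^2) 1 inch = 0.0254 m, so 6.942 inch = 6.942 * 0.0254 = 0.1763268 m. 1 fermi = 1e-15 m, so 39.73 fermi = 39.73 * 1e-15 = 3.973e-14 m. Combine: 0.1763268 m * 3.973e-14 m = 7.0054638e-15 m^2. 1 ft^2 = 0.09290304 m^2, so 7.0054638e-15 m^2 = 7.0054638e-15 / 0.09290304 = 7.5406184e-14 ft^2 ≈ 7.541e-14 ft^2 (4 s.f.). Final answer: 7.541e-14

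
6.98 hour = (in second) 1 hour = 3600 s, so 6.98 hour = 6.98 * 3600 = 25128 s. 25128 s = 25128 second ≈ 2.513e+04 second (4 s.f.). Final answer: 2.513e+04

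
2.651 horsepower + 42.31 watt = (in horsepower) 1 horsepower = 745.69987 W, so 2.651 horsepower = 2.651 * 745.69987 = 1976.8504 W. 42.31 watt = 42.31 W. Sum: 1976.8504 + 42.31 = 2019.1604 W. 1 horsepower = 745.69987 W, so 2019.1604 W = 2019.1604 / 745.69987 = 2.7077386 horsepower ≈ 2.708 horsepower (4 s.f.). Final answer: 2.708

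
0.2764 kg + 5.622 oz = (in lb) 0.9607. Check: 0.2764 kg is already in kg. 1 oz = 0.028349523 kg, so 5.622 oz = 5.622 * 0.028349523 = 0.15938102 kg. Sum: 0.2764 + 0.15938102 = 0.43578102 kg. 1 lb = 0.45359237 kg, so 0.43578102 kg = 0.43578102 / 0.45359237 = 0.96073269 lb ≈ 0.9607 lb (4 s.f.).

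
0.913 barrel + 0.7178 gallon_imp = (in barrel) 1 barrel = 0.15898729 m^3, so 0.913 barrel = 0.913 * 0.15898729 = 0.1451554 m^3. 1 gallon_imp = 0.00454609 m^3, so 0.7178 gallon_imp = 0.7178 * 0.00454609 = 0.0032631834 m^3. Sum: 0.1451554 + 0.0032631834 = 0.14841858 m^3. 1 barrel = 0.15898729 m^3, so 0.14841858 m^3 = 0.14841858 / 0.15898729 = 0.93352481 barrel ≈ 0.9335 barrel (4 s.f.). Final answer: 0.9335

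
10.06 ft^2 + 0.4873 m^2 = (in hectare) 1 ft^2 = 0.09290304 m^2, so 10.06 ft^2 = 10.06 * 0.09290304 = 0.93460458 m^2. 0.4873 m^2 is already in m^2. Sum: 0.93460458 + 0.4873 = 1.4219046 m^2. 1 hectare = 10000 m^2, so 1.4219046 m^2 = 1.4219046 / 10000 = 0.00014219046 hectare ≈ 0.0001422 hectare (4 s.f.). Final answer: 0.0001422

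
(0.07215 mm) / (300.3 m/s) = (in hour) 1 mm = 0.001 m, so 0.07215 mm = 0.07215 * 0.001 = 7.215e-05 m. 300.3 m/s is already in m/s. Combine: 7.215e-05 m / 300.3 m/s = 2.4025974e-07 s. 1 hour = 3600 s, so 2.4025974e-07 s = 2.4025974e-07 / 3600 = 6.6738817e-11 hour ≈ 6.674e-11 hour (4 s.f.). Final answer: 6.674e-11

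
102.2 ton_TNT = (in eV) 2.669e+30. Check: 1 ton_TNT = 4.184e+09 J, so 102.2 ton_TNT = 102.2 * 4.184e+09 = 4.276048e+11 J. 1 eV = 1.6021766e-19 J, so 4.276048e+11 J = 4.276048e+11 / 1.6021766e-19 = 2.6688992e+30 eV ≈ 2.669e+30 eV (4 s.f.).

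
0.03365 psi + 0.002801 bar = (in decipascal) 5121. Check: 1 psi = 6894.7573 Pa, so 0.03365 psi = 0.03365 * 6894.7573 = 232.00858 Pa. 1 bar = 100000 Pa, so 0.002801 bar = 0.002801 * 100000 = 280.1 Pa. Sum: 232.00858 + 280.1 = 512.10858 Pa. 1 decipascal = 0.1 Pa, so 512.10858 Pa = 512.10858 / 0.1 = 5121.0858 decipascal ≈ 5121 decipascal (4 s.f.).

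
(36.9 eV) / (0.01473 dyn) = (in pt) 1.138e-07. Check: 1 eV = 1.6021766e-19 J, so 36.9 eV = 36.9 * 1.6021766e-19 = 5.9120318e-18 J. 1 dyn = 1e-05 N, so 0.01473 dyn = 0.01473 * 1e-05 = 1.473e-07 N. Combine: 5.9120318e-18 J / 1.473e-07 N = 4.0135993e-11 m. 1 pt = 0.00035277778 m, so 4.0135993e-11 m = 4.0135993e-11 / 0.00035277778 = 1.1377132e-07 pt ≈ 1.138e-07 pt (4 s.f.).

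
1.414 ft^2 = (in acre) 3.246e-05. Check: 1 ft^2 = 0.09290304 m^2, so 1.414 ft^2 = 1.414 * 0.09290304 = 0.1313649 m^2. 1 acre = 4046.8564 m^2, so 0.1313649 m^2 = 0.1313649 / 4046.8564 = 3.2460973e-05 acre ≈ 3.246e-05 acre (4 s.f.).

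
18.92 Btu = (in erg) 1 Btu = 1055.0559 J, so 18.92 Btu = 18.92 * 1055.0559 = 19961.657 J. 1 erg = 1e-07 J, so 19961.657 J = 19961.657 / 1e-07 = 1.9961657e+11 erg ≈ 1.996e+11 erg (4 s.f.). Final answer: 1.996e+11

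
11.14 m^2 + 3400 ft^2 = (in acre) 0.08081. Check: 11.14 m^2 is already in m^2. 1 ft^2 = 0.09290304 m^2, so 3400 ft^2 = 3400 * 0.09290304 = 315.87034 m^2. Sum: 11.14 + 315.87034 = 327.01034 m^2. 1 acre = 4046.8564 m^2, so 327.01034 m^2 = 327.01034 / 4046.8564 = 0.080806014 acre ≈ 0.08081 acre (4 s.f.).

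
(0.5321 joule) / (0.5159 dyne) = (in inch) 4.061e+06. Check: 0.5321 joule = 0.5321 J. 1 dyne = 1e-05 N, so 0.5159 dyne = 0.5159 * 1e-05 = 5.159e-06 N. Combine: 0.5321 J / 5.159e-06 N = 103140.14 m. 1 inch = 0.0254 m, so 103140.14 m = 103140.14 / 0.0254 = 4060635.6 inch ≈ 4.061e+06 inch (4 s.f.).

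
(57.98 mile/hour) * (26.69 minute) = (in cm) 4.151e+06. Check: 1 mile/hour = 0.44704 m/s, so 57.98 mile/hour = 57.98 * 0.44704 = 25.919379 m/s. 1 minute = 60 s, so 26.69 minute = 26.69 * 60 = 1601.4 s. Combine: 25.919379 m/s * 1601.4 s = 41507.294 m. 1 cm = 0.01 m, so 41507.294 m = 41507.294 / 0.01 = 4150729.4 cm ≈ 4.151e+06 cm (4 s.f.).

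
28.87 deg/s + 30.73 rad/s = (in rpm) 1 deg/s = 0.017453293 rad/s, so 28.87 deg/s = 28.87 * 0.017453293 = 0.50387656 rad/s. 30.73 rad/s is already in rad/s. Sum: 0.50387656 + 30.73 = 31.233877 rad/s. 1 rpm = 0.10471976 rad/s, so 31.233877 rad/s = 31.233877 / 0.10471976 = 298.26155 rpm ≈ 298.3 rpm (4 s.f.). Final answer: 298.3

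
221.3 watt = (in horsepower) 221.3 watt = 221.3 W. 1 horsepower = 745.69987 W, so 221.3 W = 221.3 / 745.69987 = 0.29676819 horsepower ≈ 0.2968 horsepower (4 s.f.). Final answer: 0.2968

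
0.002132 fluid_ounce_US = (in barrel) 3.966e-07. Check: 1 fluid_ounce_US = 2.957353e-05 m^3, so 0.002132 fluid_ounce_US = 0.002132 * 2.957353e-05 = 6.3050765e-08 m^3. 1 barrel = 0.15898729 m^3, so 6.3050765e-08 m^3 = 6.3050765e-08 / 0.15898729 = 3.9657738e-07 barrel ≈ 3.966e-07 barrel (4 s.f.).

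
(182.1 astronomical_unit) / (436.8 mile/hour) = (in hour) 1 astronomical_unit = 1.4959787e+11 m, so 182.1 astronomical_unit = 182.1 * 1.4959787e+11 = 2.7241772e+13 m. 1 mile/hour = 0.44704 m/s, so 436.8 mile/hour = 436.8 * 0.44704 = 195.26707 m/s. Combine: 2.7241772e+13 m / 195.26707 m/s = 1.3951032e+11 s. 1 hour = 3600 s, so 1.3951032e+11 s = 1.3951032e+11 / 3600 = 38752867 hour ≈ 3.875e+07 hour (4 s.f.). Final answer: 3.875e+07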